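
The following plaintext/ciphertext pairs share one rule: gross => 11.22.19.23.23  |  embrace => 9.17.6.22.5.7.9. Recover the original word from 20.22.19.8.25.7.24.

Each letter is replaced by its alphabet position (a=1..z=26) + 4.
Undoing it on 20.22.19.8.25.7.24: 20→(20−4)÷1=16=p, 22→(22−4)÷1=18=r, 19→(19−4)÷1=15=o, 8→(8−4)÷1=4=d, 25→(25−4)÷1=21=u, 7→(7−4)÷1=3=c, 24→(24−4)÷1=20=t.

product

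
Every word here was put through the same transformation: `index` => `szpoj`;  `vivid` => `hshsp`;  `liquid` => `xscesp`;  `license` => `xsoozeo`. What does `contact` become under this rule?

The shift depends on letter class: consonant n→z is +12, but vowel i→s is +10. Two shifts are in play — +10 for a/e/i/o/u, +12 for every other letter.
On contact: c(cons)+12=o, o(vowel)+10=y, n(cons)+12=z, t(cons)+12=f, a(vowel)+10=k, c(cons)+12=o, t(cons)+12=f.

oyzfkof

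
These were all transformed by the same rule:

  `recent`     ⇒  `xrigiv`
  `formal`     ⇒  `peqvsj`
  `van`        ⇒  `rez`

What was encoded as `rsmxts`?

option

The output letters match the input read backwards, each shifted +4: recent reversed is tnecer. Two steps: reverse the string, then apply a Caesar shift of +4.
Undoing it on rsmxts: shift back: r−4=n, s−4=o, m−4=i, x−4=t, t−4=p, s−4=o → noitpo; then reverse → option.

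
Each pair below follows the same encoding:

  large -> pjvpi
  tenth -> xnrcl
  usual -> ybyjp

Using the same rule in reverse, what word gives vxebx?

roast

Shifts by position in large: pos 0: l→p (+4), pos 1: a→j (+9), pos 2: r→v (+4), pos 3: g→p (+9) — repeating every 2. The shifts repeat in a cycle of length 2: positions 0,1,… shift by +4, +9, then the pattern repeats.
Undoing it on vxebx: v−4=r, x−9=o, e−4=a, b−9=s, x−4=t.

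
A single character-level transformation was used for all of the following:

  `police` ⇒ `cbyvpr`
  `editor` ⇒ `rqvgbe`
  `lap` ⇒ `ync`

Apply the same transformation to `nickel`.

Compare letters: p→c is +13, o→b is +13, l→y is +13 — a constant shift. This is a Caesar cipher with shift 13.
On nickel: n+13=a, i+13=v, c+13=p, k+13=x, e+13=r, l+13=y.

avpxry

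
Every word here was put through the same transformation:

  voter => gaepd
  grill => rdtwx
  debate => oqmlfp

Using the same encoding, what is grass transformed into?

Shifts by position in voter: pos 0: v→g (+11), pos 1: o→a (+12), pos 2: t→e (+11), pos 3: e→p (+11), pos 4: r→d (+12) — repeating every 3. A repeating key of period 3 is used — shifts +11, +12, +11 over and over.
For grass: g+11=r, r+12=d, a+11=l, s+11=d, s+12=e.

rdlde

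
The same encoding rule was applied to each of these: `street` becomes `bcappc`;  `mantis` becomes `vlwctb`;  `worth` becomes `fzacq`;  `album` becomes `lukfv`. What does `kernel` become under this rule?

Vowels shift forward by 11 and consonants shift forward by 9.
For kernel: k(cons)+9=t, e(vowel)+11=p, r(cons)+9=a, n(cons)+9=w, e(vowel)+11=p, l(cons)+9=u.

tpawpu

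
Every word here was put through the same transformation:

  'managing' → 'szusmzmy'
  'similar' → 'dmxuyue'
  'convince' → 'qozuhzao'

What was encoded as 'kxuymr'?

The output letters match the input read backwards, each shifted +12: managing reversed is gniganam. Two steps: reverse the string, then apply a Caesar shift of +12.
Reversing it on kxuymr: shift back: k−12=y, x−12=l, u−12=i, y−12=m, m−12=a, r−12=f → ylimaf; then reverse → family.

family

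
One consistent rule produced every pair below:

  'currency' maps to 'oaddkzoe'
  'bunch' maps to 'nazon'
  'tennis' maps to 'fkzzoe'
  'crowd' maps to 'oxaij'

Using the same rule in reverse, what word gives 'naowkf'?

Shifts by position in currency: pos 0: c→o (+12), pos 1: u→a (+6), pos 2: r→d (+12), pos 3: r→d (+12), pos 4: e→k (+6), pos 5: n→z (+12) — repeating every 3. A repeating key of period 3 is used — shifts +12, +6, +12 over and over.
Reversing it on naowkf: n−12=b, a−6=u, o−12=c, w−12=k, k−6=e, f−12=t.

bucket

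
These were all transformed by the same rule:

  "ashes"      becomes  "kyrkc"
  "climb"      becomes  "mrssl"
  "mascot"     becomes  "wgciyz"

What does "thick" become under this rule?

Shifts by position in ashes: pos 0: a→k (+10), pos 1: s→y (+6), pos 2: h→r (+10), pos 3: e→k (+6) — repeating every 2. The shifts repeat in a cycle of length 2: positions 0,1,… shift by +10, +6, then the pattern repeats.
For thick: t+10=d, h+6=n, i+10=s, c+6=i, k+10=u.

dnsiu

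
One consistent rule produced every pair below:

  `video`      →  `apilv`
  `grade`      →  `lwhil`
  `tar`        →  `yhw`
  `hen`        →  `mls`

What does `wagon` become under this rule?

The shift depends on letter class: consonant v→a is +5, but vowel i→p is +7. The rule splits by letter class: vowels +7, consonants +5.
On wagon: w(cons)+5=b, a(vowel)+7=h, g(cons)+5=l, o(vowel)+7=v, n(cons)+5=s.

bhlvs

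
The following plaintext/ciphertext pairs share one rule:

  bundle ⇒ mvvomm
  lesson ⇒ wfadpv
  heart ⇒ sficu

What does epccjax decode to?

tourism

Shifts by position in bundle: pos 0: b→m (+11), pos 1: u→v (+1), pos 2: n→v (+8), pos 3: d→o (+11), pos 4: l→m (+1), pos 5: e→m (+8) — repeating every 3. A repeating key of period 3 is used — shifts +11, +1, +8 over and over.
Decoding epccjax: e−11=t, p−1=o, c−8=u, c−11=r, j−1=i, a−8=s, x−11=m.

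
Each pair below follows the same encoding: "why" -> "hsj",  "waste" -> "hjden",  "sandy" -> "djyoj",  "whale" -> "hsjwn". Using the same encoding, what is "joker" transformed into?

uxvnc

The shift depends on letter class: consonant w→h is +11, but vowel a→j is +9. Two shifts are in play — +9 for a/e/i/o/u, +11 for every other letter.
For joker: j(cons)+11=u, o(vowel)+9=x, k(cons)+11=v, e(vowel)+9=n, r(cons)+11=c.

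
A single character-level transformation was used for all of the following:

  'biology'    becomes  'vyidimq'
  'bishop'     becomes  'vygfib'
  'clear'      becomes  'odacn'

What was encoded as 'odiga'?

close

b(1)→v(21) and i(8)→y(24) fit y≡19x+2 (mod 26); the inverse of 19 mod 26 is 11. Each letter's alphabet position (a=0..z=25) is mapped through 19·x+2 mod 26 — an affine cipher.
Undoing it on odiga: o(14)→11·(14−2)≡2=c; d(3)→11·(3−2)≡11=l; i(8)→11·(8−2)≡14=o; g(6)→11·(6−2)≡18=s; a(0)→11·(0−2)≡4=e (all mod 26).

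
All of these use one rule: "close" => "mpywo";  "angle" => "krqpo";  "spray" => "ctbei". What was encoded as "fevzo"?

Shifts by position in close: pos 0: c→m (+10), pos 1: l→p (+4), pos 2: o→y (+10), pos 3: s→w (+4) — repeating every 2. A repeating key of period 2 is used — shifts +10, +4 over and over.
Undoing it on fevzo: f−10=v, e−4=a, v−10=l, z−4=v, o−10=e.

valve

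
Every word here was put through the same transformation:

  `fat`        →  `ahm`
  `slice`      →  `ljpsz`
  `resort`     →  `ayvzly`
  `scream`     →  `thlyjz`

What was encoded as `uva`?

The output letters match the input read backwards, each shifted +7: fat reversed is taf. The word is reversed, then every letter is shifted forward by 7.
Decoding uva: shift back: u−7=n, v−7=o, a−7=t → not; then reverse → ton.

ton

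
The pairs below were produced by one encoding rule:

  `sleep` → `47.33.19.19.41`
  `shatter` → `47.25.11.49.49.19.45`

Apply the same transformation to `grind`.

23.45.27.37.17

s(#19)→47 and l(#12)→33: differences scale by 2, so n = 2·pos + 9. Each letter becomes 2×(its alphabet position, a=1..z=26) + 9.
For grind: g=7→23, r=18→45, i=9→27, n=14→37, d=4→17.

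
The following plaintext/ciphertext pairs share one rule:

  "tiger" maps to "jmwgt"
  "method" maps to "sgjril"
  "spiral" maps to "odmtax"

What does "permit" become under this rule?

t(19)→j(9) and i(8)→m(12) fit y≡21x+0 (mod 26); the inverse of 21 mod 26 is 5. Each letter's alphabet position (a=0..z=25) is mapped through 21·x+0 mod 26 — an affine cipher.
Applying it to permit: p(15)→21·15+0≡3=d; e(4)→21·4+0≡6=g; r(17)→21·17+0≡19=t; m(12)→21·12+0≡18=s; i(8)→21·8+0≡12=m; t(19)→21·19+0≡9=j (all mod 26).

dgtsmj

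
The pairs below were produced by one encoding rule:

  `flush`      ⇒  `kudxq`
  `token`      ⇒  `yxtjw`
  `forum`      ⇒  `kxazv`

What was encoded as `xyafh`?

spray

Shifts by position in flush: pos 0: f→k (+5), pos 1: l→u (+9), pos 2: u→d (+9), pos 3: s→x (+5), pos 4: h→q (+9) — repeating every 3. The shifts repeat in a cycle of length 3: positions 0,1,… shift by +5, +9, +9, then the pattern repeats.
Reversing it on xyafh: x−5=s, y−9=p, a−9=r, f−5=a, h−9=y.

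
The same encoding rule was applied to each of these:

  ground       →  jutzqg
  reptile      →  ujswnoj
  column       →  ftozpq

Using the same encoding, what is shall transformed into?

vkfoo

The shift depends on letter class: consonant g→j is +3, but vowel o→t is +5. Vowels shift forward by 5 and consonants shift forward by 3.
Applying it to shall: s(cons)+3=v, h(cons)+3=k, a(vowel)+5=f, l(cons)+3=o, l(cons)+3=o.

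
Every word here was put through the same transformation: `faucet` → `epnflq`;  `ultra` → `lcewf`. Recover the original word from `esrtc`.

right

The output letters match the input read backwards, each shifted +11: faucet reversed is tecuaf. Read the word backwards and shift each letter +11.
Decoding esrtc: shift back: e−11=t, s−11=h, r−11=g, t−11=i, c−11=r → thgir; then reverse → right.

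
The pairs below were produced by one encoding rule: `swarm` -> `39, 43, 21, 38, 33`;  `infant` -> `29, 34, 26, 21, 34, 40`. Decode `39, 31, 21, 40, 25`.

skate

s is letter #19 and maps to 39: an offset of 20. Letters become their 1-based position plus 20 (so a→21, b→22, …).
Decoding 39, 31, 21, 40, 25: 39→(39−20)÷1=19=s, 31→(31−20)÷1=11=k, 21→(21−20)÷1=1=a, 40→(40−20)÷1=20=t, 25→(25−20)÷1=5=e.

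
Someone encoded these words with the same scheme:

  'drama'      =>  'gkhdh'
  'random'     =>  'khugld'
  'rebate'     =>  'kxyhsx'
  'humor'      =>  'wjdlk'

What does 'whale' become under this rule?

rwhmx

d(3)→g(6) and r(17)→k(10) fit y≡17x+7 (mod 26); the inverse of 17 mod 26 is 23. This is an affine cipher: with a=0,…,z=25, each position x becomes (17x+7) mod 26.
Applying it to whale: w(22)→17·22+7≡17=r; h(7)→17·7+7≡22=w; a(0)→17·0+7≡7=h; l(11)→17·11+7≡12=m; e(4)→17·4+7≡23=x (all mod 26).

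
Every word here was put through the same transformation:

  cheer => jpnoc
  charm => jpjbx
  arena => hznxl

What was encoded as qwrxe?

joint

In cheer: c→j is +7, h→p is +8, e→n is +9, e→o is +10 — the shift increases by 1 each position. Letter i (0-indexed) is shifted by i+7, so successive shifts are 7, 8, 9, ….
Decoding qwrxe: q−7=j, w−8=o, r−9=i, x−10=n, e−11=t.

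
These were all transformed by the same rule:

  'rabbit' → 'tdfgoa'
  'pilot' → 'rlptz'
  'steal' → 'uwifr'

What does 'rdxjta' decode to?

patent

Each letter shifts forward by (position + 2), i.e. 2, 3, 4, … — the shift grows by one for each successive letter.
Undoing it on rdxjta: r−2=p, d−3=a, x−4=t, j−5=e, t−6=n, a−7=t.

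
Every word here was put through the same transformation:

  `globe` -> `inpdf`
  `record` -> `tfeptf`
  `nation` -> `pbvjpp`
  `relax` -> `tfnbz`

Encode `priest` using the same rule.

The shift depends on letter class: consonant g→i is +2, but vowel o→p is +1. Two shifts are in play — +1 for a/e/i/o/u, +2 for every other letter.
Applying it to priest: p(cons)+2=r, r(cons)+2=t, i(vowel)+1=j, e(vowel)+1=f, s(cons)+2=u, t(cons)+2=v.

rtjfuv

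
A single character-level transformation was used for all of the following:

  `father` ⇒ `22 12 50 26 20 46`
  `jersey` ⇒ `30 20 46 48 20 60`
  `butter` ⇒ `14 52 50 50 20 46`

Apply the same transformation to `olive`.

f(#6)→22 and a(#1)→12: differences scale by 2, so n = 2·pos + 10. With a=1..z=26, the number is 2·pos + 10.
For olive: o=15→40, l=12→34, i=9→28, v=22→54, e=5→20.

40 34 28 54 20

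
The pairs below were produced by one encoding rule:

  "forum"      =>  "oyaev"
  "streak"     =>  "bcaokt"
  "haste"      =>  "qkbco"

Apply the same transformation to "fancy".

okwlh

Vowels shift forward by 10 and consonants shift forward by 9.
On fancy: f(cons)+9=o, a(vowel)+10=k, n(cons)+9=w, c(cons)+9=l, y(cons)+9=h.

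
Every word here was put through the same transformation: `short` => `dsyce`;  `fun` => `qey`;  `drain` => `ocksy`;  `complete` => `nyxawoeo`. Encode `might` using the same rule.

xsrse

The rule splits by letter class: vowels +10, consonants +11.
Applying it to might: m(cons)+11=x, i(vowel)+10=s, g(cons)+11=r, h(cons)+11=s, t(cons)+11=e.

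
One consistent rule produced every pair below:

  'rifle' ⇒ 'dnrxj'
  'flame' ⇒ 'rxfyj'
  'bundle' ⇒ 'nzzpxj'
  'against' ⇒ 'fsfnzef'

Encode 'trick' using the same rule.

The shift depends on letter class: consonant r→d is +12, but vowel i→n is +5. Two shifts are in play — +5 for a/e/i/o/u, +12 for every other letter.
Applying it to trick: t(cons)+12=f, r(cons)+12=d, i(vowel)+5=n, c(cons)+12=o, k(cons)+12=w.

fdnow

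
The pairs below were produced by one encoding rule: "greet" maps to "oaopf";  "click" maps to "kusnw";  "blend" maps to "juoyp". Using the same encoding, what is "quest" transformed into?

Letter i (0-indexed) is shifted by i+8, so successive shifts are 8, 9, 10, ….
On quest: q+8=y, u+9=d, e+10=o, s+11=d, t+12=f.

ydodf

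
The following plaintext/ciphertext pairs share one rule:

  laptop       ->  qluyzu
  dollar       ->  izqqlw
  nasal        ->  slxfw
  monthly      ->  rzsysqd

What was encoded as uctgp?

probe

It's a Vigenère-style cipher with numeric key [5,11,5]: position i shifts by key[i mod 3].
Undoing it on uctgp: u−5=p, c−11=r, t−5=o, g−5=b, p−11=e.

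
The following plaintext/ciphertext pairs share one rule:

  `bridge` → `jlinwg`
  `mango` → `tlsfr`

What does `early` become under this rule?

The output letters match the input read backwards, each shifted +5: bridge reversed is egdirb. Two steps: reverse the string, then apply a Caesar shift of +5.
For early: reverse → ylrae; then shift: y+5=d, l+5=q, r+5=w, a+5=f, e+5=j.

dqwfj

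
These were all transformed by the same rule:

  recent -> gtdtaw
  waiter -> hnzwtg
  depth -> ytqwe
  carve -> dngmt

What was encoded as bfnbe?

smash

r(17)→g(6) and e(4)→t(19) fit y≡21x+13 (mod 26); the inverse of 21 mod 26 is 5. This is an affine cipher: with a=0,…,z=25, each position x becomes (21x+13) mod 26.
Reversing it on bfnbe: b(1)→5·(1−13)≡18=s; f(5)→5·(5−13)≡12=m; n(13)→5·(13−13)≡0=a; b(1)→5·(1−13)≡18=s; e(4)→5·(4−13)≡7=h (all mod 26).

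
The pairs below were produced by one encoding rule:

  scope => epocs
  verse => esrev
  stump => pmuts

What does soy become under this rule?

yos

The output letters match the input read backwards: scope reversed is epocs. It's just the letters in reverse order.
For soy: reverse → yos.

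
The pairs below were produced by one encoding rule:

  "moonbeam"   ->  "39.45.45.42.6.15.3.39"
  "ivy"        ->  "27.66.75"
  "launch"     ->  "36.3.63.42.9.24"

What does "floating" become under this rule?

m(#13)→39 and o(#15)→45: differences scale by 3, so n = 3·pos + 0. Each letter becomes 3×(its alphabet position, a=1..z=26).
For floating: f=6→18, l=12→36, o=15→45, a=1→3, t=20→60, i=9→27, n=14→42, g=7→21.

18.36.45.3.60.27.42.21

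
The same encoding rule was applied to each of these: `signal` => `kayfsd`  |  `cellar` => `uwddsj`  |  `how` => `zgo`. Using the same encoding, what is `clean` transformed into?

Compare letters: s→k is +18, i→a is +18, g→y is +18 — a constant shift. This is a Caesar cipher with shift 18.
For clean: c+18=u, l+18=d, e+18=w, a+18=s, n+18=f.

udwsf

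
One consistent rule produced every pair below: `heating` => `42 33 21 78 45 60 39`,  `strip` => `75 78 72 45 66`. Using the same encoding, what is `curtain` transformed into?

h(#8)→42 and e(#5)→33: differences scale by 3, so n = 3·pos + 18. Each letter becomes 3×(its alphabet position, a=1..z=26) + 18.
Applying it to curtain: c=3→27, u=21→81, r=18→72, t=20→78, a=1→21, i=9→45, n=14→60.

27 81 72 78 21 45 60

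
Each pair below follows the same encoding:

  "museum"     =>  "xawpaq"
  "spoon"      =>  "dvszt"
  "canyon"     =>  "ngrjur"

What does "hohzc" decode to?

Shifts by position in museum: pos 0: m→x (+11), pos 1: u→a (+6), pos 2: s→w (+4), pos 3: e→p (+11), pos 4: u→a (+6), pos 5: m→q (+4) — repeating every 3. The shifts repeat in a cycle of length 3: positions 0,1,… shift by +11, +6, +4, then the pattern repeats.
Reversing it on hohzc: h−11=w, o−6=i, h−4=d, z−11=o, c−6=w.

widow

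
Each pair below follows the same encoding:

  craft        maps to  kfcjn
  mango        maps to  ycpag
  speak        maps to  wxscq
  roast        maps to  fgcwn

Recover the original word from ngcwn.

toast

This is an affine cipher: with a=0,…,z=25, each position x becomes (17x+2) mod 26.
Reversing it on ngcwn: n(13)→23·(13−2)≡19=t; g(6)→23·(6−2)≡14=o; c(2)→23·(2−2)≡0=a; w(22)→23·(22−2)≡18=s; n(13)→23·(13−2)≡19=t (all mod 26).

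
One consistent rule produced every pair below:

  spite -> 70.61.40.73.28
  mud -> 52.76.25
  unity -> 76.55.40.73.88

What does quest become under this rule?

Each letter becomes 3×(its alphabet position, a=1..z=26) + 13.
Applying it to quest: q=17→64, u=21→76, e=5→28, s=19→70, t=20→73.

64.76.28.70.73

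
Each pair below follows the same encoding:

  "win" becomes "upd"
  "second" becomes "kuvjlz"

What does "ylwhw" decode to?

paper

Read the word backwards and shift each letter +7.
Decoding ylwhw: shift back: y−7=r, l−7=e, w−7=p, h−7=a, w−7=p → repap; then reverse → paper.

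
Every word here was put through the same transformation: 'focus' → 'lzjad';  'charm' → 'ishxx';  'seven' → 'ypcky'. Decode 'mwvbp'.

Shifts by position in focus: pos 0: f→l (+6), pos 1: o→z (+11), pos 2: c→j (+7), pos 3: u→a (+6), pos 4: s→d (+11) — repeating every 3. It's a Vigenère-style cipher with numeric key [6,11,7]: position i shifts by key[i mod 3].
Undoing it on mwvbp: m−6=g, w−11=l, v−7=o, b−6=v, p−11=e.

glove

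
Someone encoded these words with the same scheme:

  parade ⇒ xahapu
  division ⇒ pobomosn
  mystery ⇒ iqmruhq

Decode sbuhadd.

overall

p(15)→x(23) and a(0)→a(0) fit y≡5x+0 (mod 26); the inverse of 5 mod 26 is 21. Each letter's alphabet position (a=0..z=25) is mapped through 5·x+0 mod 26 — an affine cipher.
Undoing it on sbuhadd: s(18)→21·(18−0)≡14=o; b(1)→21·(1−0)≡21=v; u(20)→21·(20−0)≡4=e; h(7)→21·(7−0)≡17=r; a(0)→21·(0−0)≡0=a; d(3)→21·(3−0)≡11=l; d(3)→21·(3−0)≡11=l (all mod 26).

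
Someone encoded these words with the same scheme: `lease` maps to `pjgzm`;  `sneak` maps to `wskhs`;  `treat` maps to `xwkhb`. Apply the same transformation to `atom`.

In lease: l→p is +4, e→j is +5, a→g is +6, s→z is +7 — the shift increases by 1 each position. Letter i (0-indexed) is shifted by i+4, so successive shifts are 4, 5, 6, ….
For atom: a+4=e, t+5=y, o+6=u, m+7=t.

eyut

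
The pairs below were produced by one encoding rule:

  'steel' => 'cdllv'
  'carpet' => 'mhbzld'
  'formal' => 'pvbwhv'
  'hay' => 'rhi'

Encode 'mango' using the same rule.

The shift depends on letter class: consonant s→c is +10, but vowel e→l is +7. The rule splits by letter class: vowels +7, consonants +10.
On mango: m(cons)+10=w, a(vowel)+7=h, n(cons)+10=x, g(cons)+10=q, o(vowel)+7=v.

whxqv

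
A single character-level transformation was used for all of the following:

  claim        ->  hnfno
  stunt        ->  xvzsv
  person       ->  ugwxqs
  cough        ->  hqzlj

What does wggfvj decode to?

rebate

Shifts by position in claim: pos 0: c→h (+5), pos 1: l→n (+2), pos 2: a→f (+5), pos 3: i→n (+5), pos 4: m→o (+2) — repeating every 3. The shifts repeat in a cycle of length 3: positions 0,1,… shift by +5, +2, +5, then the pattern repeats.
Reversing it on wggfvj: w−5=r, g−2=e, g−5=b, f−5=a, v−2=t, j−5=e.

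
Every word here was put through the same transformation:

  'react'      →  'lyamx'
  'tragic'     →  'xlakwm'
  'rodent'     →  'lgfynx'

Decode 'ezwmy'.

spice

Each letter's alphabet position (a=0..z=25) is mapped through 19·x+0 mod 26 — an affine cipher.
Decoding ezwmy: e(4)→11·(4−0)≡18=s; z(25)→11·(25−0)≡15=p; w(22)→11·(22−0)≡8=i; m(12)→11·(12−0)≡2=c; y(24)→11·(24−0)≡4=e (all mod 26).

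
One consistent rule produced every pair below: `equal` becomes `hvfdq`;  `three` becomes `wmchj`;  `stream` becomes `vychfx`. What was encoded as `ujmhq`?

It's a Vigenère-style cipher with numeric key [3,5,11]: position i shifts by key[i mod 3].
Decoding ujmhq: u−3=r, j−5=e, m−11=b, h−3=e, q−5=l.

rebel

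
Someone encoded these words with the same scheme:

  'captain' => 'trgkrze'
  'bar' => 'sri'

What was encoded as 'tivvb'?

Every letter moves 17 places later in the alphabet, wrapping around z→a.
Decoding tivvb: t−17=c, i−17=r, v−17=e, v−17=e, b−17=k.

creek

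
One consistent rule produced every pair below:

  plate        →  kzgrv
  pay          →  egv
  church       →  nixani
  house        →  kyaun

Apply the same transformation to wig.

Two steps: reverse the string, then apply a Caesar shift of +6.
For wig: reverse → giw; then shift: g+6=m, i+6=o, w+6=c.

moc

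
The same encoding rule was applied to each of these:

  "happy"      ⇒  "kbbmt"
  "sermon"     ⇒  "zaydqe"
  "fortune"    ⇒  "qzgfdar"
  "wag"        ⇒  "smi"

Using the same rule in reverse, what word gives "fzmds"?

grant

The output letters match the input read backwards, each shifted +12: happy reversed is yppah. Two steps: reverse the string, then apply a Caesar shift of +12.
Undoing it on fzmds: shift back: f−12=t, z−12=n, m−12=a, d−12=r, s−12=g → tnarg; then reverse → grant.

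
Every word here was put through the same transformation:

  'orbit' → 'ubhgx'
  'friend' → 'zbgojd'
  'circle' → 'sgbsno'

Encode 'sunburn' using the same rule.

mijhibj

o(14)→u(20) and r(17)→b(1) fit y≡11x+22 (mod 26); the inverse of 11 mod 26 is 19. Treating letters as 0–25, the rule is x ↦ 11x + 22 (mod 26).
On sunburn: s(18)→11·18+22≡12=m; u(20)→11·20+22≡8=i; n(13)→11·13+22≡9=j; b(1)→11·1+22≡7=h; u(20)→11·20+22≡8=i; r(17)→11·17+22≡1=b; n(13)→11·13+22≡9=j (all mod 26).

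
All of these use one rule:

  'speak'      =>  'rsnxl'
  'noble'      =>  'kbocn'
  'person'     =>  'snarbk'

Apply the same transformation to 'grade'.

s(18)→r(17) and p(15)→s(18) fit y≡17x+23 (mod 26); the inverse of 17 mod 26 is 23. Treating letters as 0–25, the rule is x ↦ 17x + 23 (mod 26).
Applying it to grade: g(6)→17·6+23≡21=v; r(17)→17·17+23≡0=a; a(0)→17·0+23≡23=x; d(3)→17·3+23≡22=w; e(4)→17·4+23≡13=n (all mod 26).

vaxwn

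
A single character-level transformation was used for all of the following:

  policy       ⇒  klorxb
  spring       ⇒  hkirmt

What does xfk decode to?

cup

Each pair mirrors across the alphabet (p↔k, o↔l, l↔o): positions sum to 25. Each letter is replaced by its mirror in the alphabet: a↔z, b↔y, c↔x, and so on (the Atbash cipher).
Undoing it on xfk: x↔c, f↔u, k↔p.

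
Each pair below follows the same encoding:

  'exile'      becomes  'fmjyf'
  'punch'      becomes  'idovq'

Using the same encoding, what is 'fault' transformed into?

The output letters match the input read backwards, each shifted +1: exile reversed is elixe. The word is reversed, then every letter is shifted forward by 1.
For fault: reverse → tluaf; then shift: t+1=u, l+1=m, u+1=v, a+1=b, f+1=g.

umvbg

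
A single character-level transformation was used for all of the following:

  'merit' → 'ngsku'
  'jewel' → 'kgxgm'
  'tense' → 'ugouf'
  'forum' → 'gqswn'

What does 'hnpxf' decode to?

glove

Shifts by position in merit: pos 0: m→n (+1), pos 1: e→g (+2), pos 2: r→s (+1), pos 3: i→k (+2) — repeating every 2. The shifts repeat in a cycle of length 2: positions 0,1,… shift by +1, +2, then the pattern repeats.
Undoing it on hnpxf: h−1=g, n−2=l, p−1=o, x−2=v, f−1=e.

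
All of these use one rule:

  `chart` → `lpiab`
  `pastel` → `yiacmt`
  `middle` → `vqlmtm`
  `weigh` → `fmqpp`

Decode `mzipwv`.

dragon

Shifts by position in chart: pos 0: c→l (+9), pos 1: h→p (+8), pos 2: a→i (+8), pos 3: r→a (+9), pos 4: t→b (+8) — repeating every 3. It's a Vigenère-style cipher with numeric key [9,8,8]: position i shifts by key[i mod 3].
Reversing it on mzipwv: m−9=d, z−8=r, i−8=a, p−9=g, w−8=o, v−8=n.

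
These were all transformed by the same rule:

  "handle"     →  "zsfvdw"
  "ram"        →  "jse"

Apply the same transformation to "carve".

usjnw

Compare letters: h→z is +18, a→s is +18, n→f is +18 — a constant shift. Every letter moves 18 places later in the alphabet, wrapping around z→a.
Applying it to carve: c+18=u, a+18=s, r+18=j, v+18=n, e+18=w.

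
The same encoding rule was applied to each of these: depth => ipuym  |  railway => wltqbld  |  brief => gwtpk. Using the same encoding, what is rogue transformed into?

The rule splits by letter class: vowels +11, consonants +5.
For rogue: r(cons)+5=w, o(vowel)+11=z, g(cons)+5=l, u(vowel)+11=f, e(vowel)+11=p.

wzlfp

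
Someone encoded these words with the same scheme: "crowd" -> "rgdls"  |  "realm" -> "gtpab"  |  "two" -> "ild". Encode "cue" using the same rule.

rjt

Compare letters: c→r is +15, r→g is +15, o→d is +15 — a constant shift. It's a constant shift of +15 (ROT15).
On cue: c+15=r, u+15=j, e+15=t.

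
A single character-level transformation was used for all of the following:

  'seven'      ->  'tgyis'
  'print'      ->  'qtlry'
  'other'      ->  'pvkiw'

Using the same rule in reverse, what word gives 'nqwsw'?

motor

The shift increases by 1 at each position, starting from +1: 1, 2, 3, ….
Reversing it on nqwsw: n−1=m, q−2=o, w−3=t, s−4=o, w−5=r.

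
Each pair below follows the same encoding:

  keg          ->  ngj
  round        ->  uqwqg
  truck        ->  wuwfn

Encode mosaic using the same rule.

The shift depends on letter class: consonant k→n is +3, but vowel e→g is +2. Two shifts are in play — +2 for a/e/i/o/u, +3 for every other letter.
For mosaic: m(cons)+3=p, o(vowel)+2=q, s(cons)+3=v, a(vowel)+2=c, i(vowel)+2=k, c(cons)+3=f.

pqvckf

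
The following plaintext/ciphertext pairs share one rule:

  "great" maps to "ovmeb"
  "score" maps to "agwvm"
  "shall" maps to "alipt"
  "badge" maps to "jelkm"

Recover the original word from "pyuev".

Shifts by position in great: pos 0: g→o (+8), pos 1: r→v (+4), pos 2: e→m (+8), pos 3: a→e (+4) — repeating every 2. The shifts repeat in a cycle of length 2: positions 0,1,… shift by +8, +4, then the pattern repeats.
Undoing it on pyuev: p−8=h, y−4=u, u−8=m, e−4=a, v−8=n.

human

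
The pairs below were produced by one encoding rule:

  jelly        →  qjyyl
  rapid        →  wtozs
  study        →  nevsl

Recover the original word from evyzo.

j(9)→q(16) and e(4)→j(9) fit y≡17x+19 (mod 26); the inverse of 17 mod 26 is 23. This is an affine cipher: with a=0,…,z=25, each position x becomes (17x+19) mod 26.
Reversing it on evyzo: e(4)→23·(4−19)≡19=t; v(21)→23·(21−19)≡20=u; y(24)→23·(24−19)≡11=l; z(25)→23·(25−19)≡8=i; o(14)→23·(14−19)≡15=p (all mod 26).

tulip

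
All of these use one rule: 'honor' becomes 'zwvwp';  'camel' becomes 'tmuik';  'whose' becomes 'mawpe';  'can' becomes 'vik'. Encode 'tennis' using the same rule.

The word is reversed, then every letter is shifted forward by 8.
Applying it to tennis: reverse → sinnet; then shift: s+8=a, i+8=q, n+8=v, n+8=v, e+8=m, t+8=b.

aqvvmb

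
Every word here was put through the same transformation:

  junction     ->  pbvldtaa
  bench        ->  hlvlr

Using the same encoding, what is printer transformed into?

vyqwdpd

In junction: j→p is +6, u→b is +7, n→v is +8, c→l is +9 — the shift increases by 1 each position. Each letter shifts forward by (position + 6), i.e. 6, 7, 8, … — the shift grows by one for each successive letter.
Applying it to printer: p+6=v, r+7=y, i+8=q, n+9=w, t+10=d, e+11=p, r+12=d.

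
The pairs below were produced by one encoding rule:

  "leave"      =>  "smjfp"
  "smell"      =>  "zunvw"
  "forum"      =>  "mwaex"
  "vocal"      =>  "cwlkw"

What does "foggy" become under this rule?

mwpqj

Letter i (0-indexed) is shifted by i+7, so successive shifts are 7, 8, 9, ….
For foggy: f+7=m, o+8=w, g+9=p, g+10=q, y+11=j.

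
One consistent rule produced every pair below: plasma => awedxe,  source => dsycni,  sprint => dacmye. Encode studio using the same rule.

The shift depends on letter class: consonant p→a is +11, but vowel a→e is +4. The rule splits by letter class: vowels +4, consonants +11.
On studio: s(cons)+11=d, t(cons)+11=e, u(vowel)+4=y, d(cons)+11=o, i(vowel)+4=m, o(vowel)+4=s.

deyoms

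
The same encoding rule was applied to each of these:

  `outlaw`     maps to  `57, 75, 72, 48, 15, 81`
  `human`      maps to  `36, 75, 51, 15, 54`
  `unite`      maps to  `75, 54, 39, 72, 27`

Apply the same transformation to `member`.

51, 27, 51, 18, 27, 66

o(#15)→57 and u(#21)→75: differences scale by 3, so n = 3·pos + 12. Each letter becomes 3×(its alphabet position, a=1..z=26) + 12.
Applying it to member: m=13→51, e=5→27, m=13→51, b=2→18, e=5→27, r=18→66.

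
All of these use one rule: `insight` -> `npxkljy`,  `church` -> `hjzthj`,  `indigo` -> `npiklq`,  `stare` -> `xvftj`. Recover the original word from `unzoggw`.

Shifts by position in insight: pos 0: i→n (+5), pos 1: n→p (+2), pos 2: s→x (+5), pos 3: i→k (+2) — repeating every 2. The shifts repeat in a cycle of length 2: positions 0,1,… shift by +5, +2, then the pattern repeats.
Decoding unzoggw: u−5=p, n−2=l, z−5=u, o−2=m, g−5=b, g−2=e, w−5=r.

plumber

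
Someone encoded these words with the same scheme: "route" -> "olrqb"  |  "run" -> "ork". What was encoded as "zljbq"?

Compare letters: r→o is +23, o→l is +23, u→r is +23 — a constant shift. Every letter moves 23 places later in the alphabet, wrapping around z→a.
Undoing it on zljbq: z−23=c, l−23=o, j−23=m, b−23=e, q−23=t.

comet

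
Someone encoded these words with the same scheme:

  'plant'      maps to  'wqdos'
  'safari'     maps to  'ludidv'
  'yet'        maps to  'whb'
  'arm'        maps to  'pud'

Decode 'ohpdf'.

The output letters match the input read backwards, each shifted +3: plant reversed is tnalp. The word is reversed, then every letter is shifted forward by 3.
Reversing it on ohpdf: shift back: o−3=l, h−3=e, p−3=m, d−3=a, f−3=c → lemac; then reverse → camel.

camel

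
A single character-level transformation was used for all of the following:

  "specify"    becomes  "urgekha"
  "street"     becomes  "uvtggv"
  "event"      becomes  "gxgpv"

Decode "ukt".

Compare letters: s→u is +2, p→r is +2, e→g is +2 — a constant shift. Every letter moves 2 places later in the alphabet, wrapping around z→a.
Decoding ukt: u−2=s, k−2=i, t−2=r.

sir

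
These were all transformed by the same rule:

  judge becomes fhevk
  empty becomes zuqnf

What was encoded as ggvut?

stuff

The output letters match the input read backwards, each shifted +1: judge reversed is egduj. Two steps: reverse the string, then apply a Caesar shift of +1.
Reversing it on ggvut: shift back: g−1=f, g−1=f, v−1=u, u−1=t, t−1=s → ffuts; then reverse → stuff.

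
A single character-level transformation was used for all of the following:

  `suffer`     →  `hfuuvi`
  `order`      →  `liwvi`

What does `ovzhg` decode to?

least

Each pair mirrors across the alphabet (s↔h, u↔f, f↔u): positions sum to 25. This is the alphabet-reversal cipher (Atbash): a becomes z, b becomes y, etc.
Reversing it on ovzhg: o↔l, v↔e, z↔a, h↔s, g↔t.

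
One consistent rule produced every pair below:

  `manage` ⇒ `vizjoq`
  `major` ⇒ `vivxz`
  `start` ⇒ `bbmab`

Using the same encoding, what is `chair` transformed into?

lpmrz

It's a Vigenère-style cipher with numeric key [9,8,12]: position i shifts by key[i mod 3].
For chair: c+9=l, h+8=p, a+12=m, i+9=r, r+8=z.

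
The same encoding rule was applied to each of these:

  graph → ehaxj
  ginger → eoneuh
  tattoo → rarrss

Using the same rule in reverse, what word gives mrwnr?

stunt

Each letter's alphabet position (a=0..z=25) is mapped through 5·x+0 mod 26 — an affine cipher.
Decoding mrwnr: m(12)→21·(12−0)≡18=s; r(17)→21·(17−0)≡19=t; w(22)→21·(22−0)≡20=u; n(13)→21·(13−0)≡13=n; r(17)→21·(17−0)≡19=t (all mod 26).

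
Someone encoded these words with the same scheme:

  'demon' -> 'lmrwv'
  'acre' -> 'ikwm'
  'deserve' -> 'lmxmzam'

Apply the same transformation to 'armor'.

A repeating key of period 3 is used — shifts +8, +8, +5 over and over.
Applying it to armor: a+8=i, r+8=z, m+5=r, o+8=w, r+8=z.

izrwz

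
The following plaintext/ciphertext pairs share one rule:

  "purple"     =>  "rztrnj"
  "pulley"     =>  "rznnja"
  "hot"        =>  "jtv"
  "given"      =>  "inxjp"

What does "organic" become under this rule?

ttifpne

The shift depends on letter class: consonant p→r is +2, but vowel u→z is +5. The rule splits by letter class: vowels +5, consonants +2.
For organic: o(vowel)+5=t, r(cons)+2=t, g(cons)+2=i, a(vowel)+5=f, n(cons)+2=p, i(vowel)+5=n, c(cons)+2=e.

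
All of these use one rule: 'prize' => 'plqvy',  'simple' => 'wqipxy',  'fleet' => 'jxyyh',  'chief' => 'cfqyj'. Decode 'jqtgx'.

Treating letters as 0–25, the rule is x ↦ 11x + 6 (mod 26).
Reversing it on jqtgx: j(9)→19·(9−6)≡5=f; q(16)→19·(16−6)≡8=i; t(19)→19·(19−6)≡13=n; g(6)→19·(6−6)≡0=a; x(23)→19·(23−6)≡11=l (all mod 26).

final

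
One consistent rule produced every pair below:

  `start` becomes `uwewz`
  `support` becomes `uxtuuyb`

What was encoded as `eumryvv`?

crimson

The shift increases by 1 at each position, starting from +2: 2, 3, 4, ….
Undoing it on eumryvv: e−2=c, u−3=r, m−4=i, r−5=m, y−6=s, v−7=o, v−8=n.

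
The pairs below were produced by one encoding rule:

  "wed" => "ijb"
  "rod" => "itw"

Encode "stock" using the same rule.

The output letters match the input read backwards, each shifted +5: wed reversed is dew. Read the word backwards and shift each letter +5.
For stock: reverse → kcots; then shift: k+5=p, c+5=h, o+5=t, t+5=y, s+5=x.

phtyx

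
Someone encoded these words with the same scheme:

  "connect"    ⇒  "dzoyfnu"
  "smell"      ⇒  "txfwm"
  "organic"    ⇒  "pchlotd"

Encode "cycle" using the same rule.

It's a Vigenère-style cipher with numeric key [1,11]: position i shifts by key[i mod 2].
Applying it to cycle: c+1=d, y+11=j, c+1=d, l+11=w, e+1=f.

djdwf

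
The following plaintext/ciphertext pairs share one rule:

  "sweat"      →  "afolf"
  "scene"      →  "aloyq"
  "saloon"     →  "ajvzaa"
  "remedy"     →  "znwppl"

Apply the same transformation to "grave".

oakgq

In sweat: s→a is +8, w→f is +9, e→o is +10, a→l is +11 — the shift increases by 1 each position. Letter i (0-indexed) is shifted by i+8, so successive shifts are 8, 9, 10, ….
On grave: g+8=o, r+9=a, a+10=k, v+11=g, e+12=q.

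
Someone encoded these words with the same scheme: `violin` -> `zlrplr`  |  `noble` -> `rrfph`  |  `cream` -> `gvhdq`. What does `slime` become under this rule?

wplqh

Vowels shift forward by 3 and consonants shift forward by 4.
For slime: s(cons)+4=w, l(cons)+4=p, i(vowel)+3=l, m(cons)+4=q, e(vowel)+3=h.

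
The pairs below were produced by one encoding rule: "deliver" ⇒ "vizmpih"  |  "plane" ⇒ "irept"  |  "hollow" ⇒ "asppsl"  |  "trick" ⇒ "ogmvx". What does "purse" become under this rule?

iwvyt

The output letters match the input read backwards, each shifted +4: deliver reversed is reviled. The word is reversed, then every letter is shifted forward by 4.
On purse: reverse → esrup; then shift: e+4=i, s+4=w, r+4=v, u+4=y, p+4=t.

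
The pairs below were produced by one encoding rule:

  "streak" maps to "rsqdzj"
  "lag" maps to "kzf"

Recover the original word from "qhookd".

ripple

Compare letters: s→r is +25, t→s is +25, r→q is +25 — a constant shift. This is a Caesar cipher with shift 25.
Undoing it on qhookd: q−25=r, h−25=i, o−25=p, o−25=p, k−25=l, d−25=e.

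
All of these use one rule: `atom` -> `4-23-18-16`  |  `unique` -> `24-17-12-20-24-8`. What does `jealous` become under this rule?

Letters become their 1-based position plus 3 (so a→4, b→5, …).
Applying it to jealous: j=10→13, e=5→8, a=1→4, l=12→15, o=15→18, u=21→24, s=19→22.

13-8-4-15-18-24-22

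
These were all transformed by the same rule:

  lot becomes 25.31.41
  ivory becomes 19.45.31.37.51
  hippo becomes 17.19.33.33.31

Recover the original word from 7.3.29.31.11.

With a=1..z=26, the number is 2·pos + 1.
Decoding 7.3.29.31.11: 7→(7−1)÷2=3=c, 3→(3−1)÷2=1=a, 29→(29−1)÷2=14=n, 31→(31−1)÷2=15=o, 11→(11−1)÷2=5=e.

canoe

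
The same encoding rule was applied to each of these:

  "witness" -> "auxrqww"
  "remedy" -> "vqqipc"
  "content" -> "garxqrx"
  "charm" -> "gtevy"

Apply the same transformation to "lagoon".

pmksar

Shifts by position in witness: pos 0: w→a (+4), pos 1: i→u (+12), pos 2: t→x (+4), pos 3: n→r (+4), pos 4: e→q (+12), pos 5: s→w (+4) — repeating every 3. The shifts repeat in a cycle of length 3: positions 0,1,… shift by +4, +12, +4, then the pattern repeats.
On lagoon: l+4=p, a+12=m, g+4=k, o+4=s, o+12=a, n+4=r.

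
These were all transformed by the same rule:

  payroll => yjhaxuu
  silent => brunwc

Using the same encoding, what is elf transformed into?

Every letter moves 9 places later in the alphabet, wrapping around z→a.
Applying it to elf: e+9=n, l+9=u, f+9=o.

nuo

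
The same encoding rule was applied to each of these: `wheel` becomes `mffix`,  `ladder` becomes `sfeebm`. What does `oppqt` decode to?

spoon

The word is reversed, then every letter is shifted forward by 1.
Decoding oppqt: shift back: o−1=n, p−1=o, p−1=o, q−1=p, t−1=s → noops; then reverse → spoon.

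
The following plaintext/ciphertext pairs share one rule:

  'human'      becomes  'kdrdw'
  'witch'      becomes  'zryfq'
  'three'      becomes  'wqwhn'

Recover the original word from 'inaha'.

Shifts by position in human: pos 0: h→k (+3), pos 1: u→d (+9), pos 2: m→r (+5), pos 3: a→d (+3), pos 4: n→w (+9) — repeating every 3. A repeating key of period 3 is used — shifts +3, +9, +5 over and over.
Undoing it on inaha: i−3=f, n−9=e, a−5=v, h−3=e, a−9=r.

fever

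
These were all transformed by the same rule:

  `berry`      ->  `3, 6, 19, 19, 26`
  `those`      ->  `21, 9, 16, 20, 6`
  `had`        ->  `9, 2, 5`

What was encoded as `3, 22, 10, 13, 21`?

Each letter is replaced by its alphabet position (a=1..z=26) + 1.
Decoding 3, 22, 10, 13, 21: 3→(3−1)÷1=2=b, 22→(22−1)÷1=21=u, 10→(10−1)÷1=9=i, 13→(13−1)÷1=12=l, 21→(21−1)÷1=20=t.

built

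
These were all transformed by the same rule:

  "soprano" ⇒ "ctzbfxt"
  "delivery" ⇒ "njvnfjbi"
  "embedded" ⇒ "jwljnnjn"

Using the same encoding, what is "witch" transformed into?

The shift depends on letter class: consonant s→c is +10, but vowel o→t is +5. Vowels shift forward by 5 and consonants shift forward by 10.
On witch: w(cons)+10=g, i(vowel)+5=n, t(cons)+10=d, c(cons)+10=m, h(cons)+10=r.

gndmr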